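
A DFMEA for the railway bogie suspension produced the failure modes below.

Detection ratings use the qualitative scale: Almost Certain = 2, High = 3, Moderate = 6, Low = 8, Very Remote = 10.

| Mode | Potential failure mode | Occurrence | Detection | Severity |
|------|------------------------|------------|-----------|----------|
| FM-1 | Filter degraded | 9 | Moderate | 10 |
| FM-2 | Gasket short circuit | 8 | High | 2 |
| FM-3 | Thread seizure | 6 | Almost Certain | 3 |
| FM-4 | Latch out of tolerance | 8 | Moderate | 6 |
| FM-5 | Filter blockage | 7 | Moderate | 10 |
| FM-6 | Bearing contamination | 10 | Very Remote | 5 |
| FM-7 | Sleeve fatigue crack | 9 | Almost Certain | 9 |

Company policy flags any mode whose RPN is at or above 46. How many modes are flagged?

6

RPN = Severity × Occurrence × Detection:
  FM-1: 10 × 9 × 6 = 540
  FM-2: 2 × 8 × 3 = 48
  FM-3: 3 × 6 × 2 = 36
  FM-4: 6 × 8 × 6 = 288
  FM-5: 10 × 7 × 6 = 420
  FM-6: 5 × 10 × 10 = 500
  FM-7: 9 × 9 × 2 = 162
Modes with RPN ≥ 46: FM-1 (540), FM-2 (48), FM-4 (288), FM-5 (420), FM-6 (500), FM-7 (162) → 6.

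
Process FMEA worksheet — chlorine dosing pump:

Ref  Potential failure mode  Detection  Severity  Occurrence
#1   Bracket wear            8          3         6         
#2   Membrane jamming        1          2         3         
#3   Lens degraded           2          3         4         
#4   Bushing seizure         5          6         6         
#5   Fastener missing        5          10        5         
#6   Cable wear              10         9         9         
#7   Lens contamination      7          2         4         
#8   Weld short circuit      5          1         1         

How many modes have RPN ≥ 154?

3

RPN = Severity × Occurrence × Detection:
  #1: 3 × 6 × 8 = 144
  #2: 2 × 3 × 1 = 6
  #3: 3 × 4 × 2 = 24
  #4: 6 × 6 × 5 = 180
  #5: 10 × 5 × 5 = 250
  #6: 9 × 9 × 10 = 810
  #7: 2 × 4 × 7 = 56
  #8: 1 × 1 × 5 = 5
Modes with RPN ≥ 154: #4 (180), #5 (250), #6 (810) → 3.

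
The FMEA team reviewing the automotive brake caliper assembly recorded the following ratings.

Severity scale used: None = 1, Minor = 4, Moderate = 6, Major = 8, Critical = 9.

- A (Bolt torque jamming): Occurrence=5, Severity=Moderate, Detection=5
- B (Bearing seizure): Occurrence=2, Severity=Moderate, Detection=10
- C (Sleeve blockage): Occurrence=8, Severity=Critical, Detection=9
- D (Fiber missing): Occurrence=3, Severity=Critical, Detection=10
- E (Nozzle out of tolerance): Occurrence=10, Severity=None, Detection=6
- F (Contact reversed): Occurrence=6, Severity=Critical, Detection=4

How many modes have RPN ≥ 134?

4

RPN = Severity × Occurrence × Detection:
  A: 6 × 5 × 5 = 150
  B: 6 × 2 × 10 = 120
  C: 9 × 8 × 9 = 648
  D: 9 × 3 × 10 = 270
  E: 1 × 10 × 6 = 60
  F: 9 × 6 × 4 = 216
Modes with RPN ≥ 134: A (150), C (648), D (270), F (216) → 4.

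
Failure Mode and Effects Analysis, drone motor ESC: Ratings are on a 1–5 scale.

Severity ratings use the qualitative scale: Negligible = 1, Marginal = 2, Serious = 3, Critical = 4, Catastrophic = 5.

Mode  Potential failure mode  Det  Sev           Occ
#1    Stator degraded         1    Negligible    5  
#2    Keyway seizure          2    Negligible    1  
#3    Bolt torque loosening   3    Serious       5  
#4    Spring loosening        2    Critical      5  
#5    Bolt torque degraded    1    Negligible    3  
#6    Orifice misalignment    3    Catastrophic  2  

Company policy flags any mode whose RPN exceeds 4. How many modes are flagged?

RPN = Severity × Occurrence × Detection:
  #1: 1 × 5 × 1 = 5
  #2: 1 × 1 × 2 = 2
  #3: 3 × 5 × 3 = 45
  #4: 4 × 5 × 2 = 40
  #5: 1 × 3 × 1 = 3
  #6: 5 × 2 × 3 = 30
Modes with RPN > 4: #1 (5), #3 (45), #4 (40), #6 (30) → 4.

4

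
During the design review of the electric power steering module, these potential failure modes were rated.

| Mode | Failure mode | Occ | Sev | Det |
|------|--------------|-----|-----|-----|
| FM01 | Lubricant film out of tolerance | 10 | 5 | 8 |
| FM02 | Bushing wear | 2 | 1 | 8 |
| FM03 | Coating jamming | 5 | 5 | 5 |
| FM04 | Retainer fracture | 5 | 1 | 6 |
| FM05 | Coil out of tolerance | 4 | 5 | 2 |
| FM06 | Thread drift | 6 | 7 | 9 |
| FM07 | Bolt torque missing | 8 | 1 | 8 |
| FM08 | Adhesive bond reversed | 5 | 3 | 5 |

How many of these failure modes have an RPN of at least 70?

RPN = Severity × Occurrence × Detection:
  FM01: 5 × 10 × 8 = 400
  FM02: 1 × 2 × 8 = 16
  FM03: 5 × 5 × 5 = 125
  FM04: 1 × 5 × 6 = 30
  FM05: 5 × 4 × 2 = 40
  FM06: 7 × 6 × 9 = 378
  FM07: 1 × 8 × 8 = 64
  FM08: 3 × 5 × 5 = 75
Modes with RPN ≥ 70: FM01 (400), FM03 (125), FM06 (378), FM08 (75) → 4.

4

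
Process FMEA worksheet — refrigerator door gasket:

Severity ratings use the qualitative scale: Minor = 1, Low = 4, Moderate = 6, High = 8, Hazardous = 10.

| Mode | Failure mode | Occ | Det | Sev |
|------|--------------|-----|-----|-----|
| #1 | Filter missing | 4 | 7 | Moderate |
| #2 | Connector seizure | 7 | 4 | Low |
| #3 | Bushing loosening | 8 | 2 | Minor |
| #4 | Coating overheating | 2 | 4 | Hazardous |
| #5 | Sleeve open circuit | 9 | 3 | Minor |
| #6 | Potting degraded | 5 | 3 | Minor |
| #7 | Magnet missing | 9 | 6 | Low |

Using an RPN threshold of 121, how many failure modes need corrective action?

2

RPN = Severity × Occurrence × Detection:
  #1: 6 × 4 × 7 = 168
  #2: 4 × 7 × 4 = 112
  #3: 1 × 8 × 2 = 16
  #4: 10 × 2 × 4 = 80
  #5: 1 × 9 × 3 = 27
  #6: 1 × 5 × 3 = 15
  #7: 4 × 9 × 6 = 216
Modes with RPN ≥ 121: #1 (168), #7 (216) → 2.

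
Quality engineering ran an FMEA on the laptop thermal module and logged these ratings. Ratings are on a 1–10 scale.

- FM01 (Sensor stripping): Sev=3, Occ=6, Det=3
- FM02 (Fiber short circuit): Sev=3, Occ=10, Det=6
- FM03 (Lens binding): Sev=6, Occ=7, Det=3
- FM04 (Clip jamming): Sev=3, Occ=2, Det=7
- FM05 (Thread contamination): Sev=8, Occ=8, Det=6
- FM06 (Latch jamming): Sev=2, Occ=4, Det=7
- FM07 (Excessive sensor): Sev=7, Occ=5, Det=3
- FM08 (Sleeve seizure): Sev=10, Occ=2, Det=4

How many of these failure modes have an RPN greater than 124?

RPN = Severity × Occurrence × Detection:
  FM01: 3 × 6 × 3 = 54
  FM02: 3 × 10 × 6 = 180
  FM03: 6 × 7 × 3 = 126
  FM04: 3 × 2 × 7 = 42
  FM05: 8 × 8 × 6 = 384
  FM06: 2 × 4 × 7 = 56
  FM07: 7 × 5 × 3 = 105
  FM08: 10 × 2 × 4 = 80
Modes with RPN > 124: FM02 (180), FM03 (126), FM05 (384) → 3.

3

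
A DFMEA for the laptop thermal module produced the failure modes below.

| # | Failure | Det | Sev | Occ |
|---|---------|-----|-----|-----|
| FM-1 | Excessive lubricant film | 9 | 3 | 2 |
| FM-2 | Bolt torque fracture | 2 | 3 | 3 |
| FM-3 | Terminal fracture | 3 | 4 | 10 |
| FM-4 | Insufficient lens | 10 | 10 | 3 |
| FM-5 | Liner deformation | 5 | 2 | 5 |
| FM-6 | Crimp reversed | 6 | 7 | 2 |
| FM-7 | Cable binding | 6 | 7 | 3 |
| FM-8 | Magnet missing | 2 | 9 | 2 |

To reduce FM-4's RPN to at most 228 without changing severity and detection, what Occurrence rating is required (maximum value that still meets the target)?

FM-4: S=10, O=3, D=10 → current RPN = 300.
Fixed product = 100. Need 100 × O ≤ 228, so O ≤ 228/100 = 2.28.
Maximum integer Occurrence rating = 2 (gives RPN 200; O=3 would give 300 > 228).

2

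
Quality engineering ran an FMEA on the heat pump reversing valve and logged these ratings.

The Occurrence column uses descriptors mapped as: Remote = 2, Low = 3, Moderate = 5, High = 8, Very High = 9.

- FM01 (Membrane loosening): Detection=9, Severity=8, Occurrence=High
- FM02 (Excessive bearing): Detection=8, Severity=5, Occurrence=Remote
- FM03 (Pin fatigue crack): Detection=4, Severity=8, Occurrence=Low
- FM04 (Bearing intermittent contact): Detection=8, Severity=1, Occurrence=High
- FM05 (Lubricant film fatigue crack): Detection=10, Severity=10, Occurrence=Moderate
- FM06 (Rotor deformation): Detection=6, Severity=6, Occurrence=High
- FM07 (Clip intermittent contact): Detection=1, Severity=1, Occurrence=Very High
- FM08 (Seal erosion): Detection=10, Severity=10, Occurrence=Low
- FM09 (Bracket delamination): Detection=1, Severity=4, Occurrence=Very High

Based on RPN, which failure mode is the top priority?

FM01

RPN = Severity × Occurrence × Detection:
  FM01: 8 × 8 × 9 = 576
  FM02: 5 × 2 × 8 = 80
  FM03: 8 × 3 × 4 = 96
  FM04: 1 × 8 × 8 = 64
  FM05: 10 × 5 × 10 = 500
  FM06: 6 × 8 × 6 = 288
  FM07: 1 × 9 × 1 = 9
  FM08: 10 × 3 × 10 = 300
  FM09: 4 × 9 × 1 = 36
Highest RPN is 576 → FM01.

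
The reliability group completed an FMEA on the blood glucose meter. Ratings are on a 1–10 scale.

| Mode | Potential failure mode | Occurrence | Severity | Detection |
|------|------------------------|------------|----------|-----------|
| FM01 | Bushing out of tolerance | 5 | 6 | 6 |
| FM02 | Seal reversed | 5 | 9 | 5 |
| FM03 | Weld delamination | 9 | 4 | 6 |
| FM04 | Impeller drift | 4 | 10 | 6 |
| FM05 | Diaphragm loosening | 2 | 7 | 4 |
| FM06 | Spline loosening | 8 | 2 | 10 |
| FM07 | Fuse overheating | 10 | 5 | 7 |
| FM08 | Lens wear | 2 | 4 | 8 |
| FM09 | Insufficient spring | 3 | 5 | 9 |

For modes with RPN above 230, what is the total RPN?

RPN = Severity × Occurrence × Detection:
  FM01: 6 × 5 × 6 = 180
  FM02: 9 × 5 × 5 = 225
  FM03: 4 × 9 × 6 = 216
  FM04: 10 × 4 × 6 = 240
  FM05: 7 × 2 × 4 = 56
  FM06: 2 × 8 × 10 = 160
  FM07: 5 × 10 × 7 = 350
  FM08: 4 × 2 × 8 = 64
  FM09: 5 × 3 × 9 = 135
RPN > 230: FM04 (240), FM07 (350).
Sum: 240 + 350 = 590.

590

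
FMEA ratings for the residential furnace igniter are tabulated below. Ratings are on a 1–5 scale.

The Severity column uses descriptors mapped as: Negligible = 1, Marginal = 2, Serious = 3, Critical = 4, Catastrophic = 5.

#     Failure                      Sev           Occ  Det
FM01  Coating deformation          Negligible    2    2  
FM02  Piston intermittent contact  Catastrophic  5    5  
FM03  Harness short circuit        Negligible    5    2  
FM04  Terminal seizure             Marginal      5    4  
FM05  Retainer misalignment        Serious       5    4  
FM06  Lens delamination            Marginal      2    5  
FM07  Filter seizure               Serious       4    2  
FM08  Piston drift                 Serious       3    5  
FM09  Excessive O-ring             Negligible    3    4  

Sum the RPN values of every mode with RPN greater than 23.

294

RPN = Severity × Occurrence × Detection:
  FM01: 1 × 2 × 2 = 4
  FM02: 5 × 5 × 5 = 125
  FM03: 1 × 5 × 2 = 10
  FM04: 2 × 5 × 4 = 40
  FM05: 3 × 5 × 4 = 60
  FM06: 2 × 2 × 5 = 20
  FM07: 3 × 4 × 2 = 24
  FM08: 3 × 3 × 5 = 45
  FM09: 1 × 3 × 4 = 12
RPN > 23: FM02 (125), FM04 (40), FM05 (60), FM07 (24), FM08 (45).
Sum: 125 + 40 + 60 + 24 + 45 = 294.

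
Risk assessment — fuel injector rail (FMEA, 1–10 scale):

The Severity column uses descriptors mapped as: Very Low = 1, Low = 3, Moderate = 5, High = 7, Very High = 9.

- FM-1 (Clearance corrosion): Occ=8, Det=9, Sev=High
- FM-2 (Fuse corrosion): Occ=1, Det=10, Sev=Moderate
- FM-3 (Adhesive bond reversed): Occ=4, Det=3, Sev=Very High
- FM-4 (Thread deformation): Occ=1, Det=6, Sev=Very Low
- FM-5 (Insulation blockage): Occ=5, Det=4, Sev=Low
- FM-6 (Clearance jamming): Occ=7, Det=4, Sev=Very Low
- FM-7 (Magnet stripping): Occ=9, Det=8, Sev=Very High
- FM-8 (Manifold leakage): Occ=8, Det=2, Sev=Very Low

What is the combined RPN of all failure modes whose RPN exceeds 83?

RPN = Severity × Occurrence × Detection:
  FM-1: 7 × 8 × 9 = 504
  FM-2: 5 × 1 × 10 = 50
  FM-3: 9 × 4 × 3 = 108
  FM-4: 1 × 1 × 6 = 6
  FM-5: 3 × 5 × 4 = 60
  FM-6: 1 × 7 × 4 = 28
  FM-7: 9 × 9 × 8 = 648
  FM-8: 1 × 8 × 2 = 16
RPN > 83: FM-1 (504), FM-3 (108), FM-7 (648).
Sum: 504 + 108 + 648 = 1260.

1260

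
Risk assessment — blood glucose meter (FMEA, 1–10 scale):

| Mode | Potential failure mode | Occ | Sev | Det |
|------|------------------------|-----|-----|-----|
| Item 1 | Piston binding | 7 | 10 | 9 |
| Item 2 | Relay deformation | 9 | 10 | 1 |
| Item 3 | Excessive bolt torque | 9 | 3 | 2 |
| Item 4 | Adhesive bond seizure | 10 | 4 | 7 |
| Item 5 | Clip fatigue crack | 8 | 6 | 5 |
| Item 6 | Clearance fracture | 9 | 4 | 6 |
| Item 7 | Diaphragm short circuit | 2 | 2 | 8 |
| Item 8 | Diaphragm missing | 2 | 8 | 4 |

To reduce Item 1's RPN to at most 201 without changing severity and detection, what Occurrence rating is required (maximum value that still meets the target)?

Item 1: S=10, O=7, D=9 → current RPN = 630.
Fixed product = 90. Need 90 × O ≤ 201, so O ≤ 201/90 = 2.23.
Maximum integer Occurrence rating = 2 (gives RPN 180; O=3 would give 270 > 201).

2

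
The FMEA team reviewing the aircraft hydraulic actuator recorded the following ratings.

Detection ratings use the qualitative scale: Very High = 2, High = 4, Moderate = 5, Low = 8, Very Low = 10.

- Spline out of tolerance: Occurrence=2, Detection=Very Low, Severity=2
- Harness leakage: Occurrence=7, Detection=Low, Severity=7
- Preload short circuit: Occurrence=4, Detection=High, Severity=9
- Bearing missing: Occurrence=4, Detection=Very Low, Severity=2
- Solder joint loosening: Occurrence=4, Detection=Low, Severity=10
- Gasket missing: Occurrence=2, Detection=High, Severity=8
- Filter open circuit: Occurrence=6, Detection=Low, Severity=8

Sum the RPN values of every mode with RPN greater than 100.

1240

RPN = Severity × Occurrence × Detection:
  Spline out of tolerance: 2 × 2 × 10 = 40
  Harness leakage: 7 × 7 × 8 = 392
  Preload short circuit: 9 × 4 × 4 = 144
  Bearing missing: 2 × 4 × 10 = 80
  Solder joint loosening: 10 × 4 × 8 = 320
  Gasket missing: 8 × 2 × 4 = 64
  Filter open circuit: 8 × 6 × 8 = 384
RPN > 100: Harness leakage (392), Preload short circuit (144), Solder joint loosening (320), Filter open circuit (384).
Sum: 392 + 144 + 320 + 384 = 1240.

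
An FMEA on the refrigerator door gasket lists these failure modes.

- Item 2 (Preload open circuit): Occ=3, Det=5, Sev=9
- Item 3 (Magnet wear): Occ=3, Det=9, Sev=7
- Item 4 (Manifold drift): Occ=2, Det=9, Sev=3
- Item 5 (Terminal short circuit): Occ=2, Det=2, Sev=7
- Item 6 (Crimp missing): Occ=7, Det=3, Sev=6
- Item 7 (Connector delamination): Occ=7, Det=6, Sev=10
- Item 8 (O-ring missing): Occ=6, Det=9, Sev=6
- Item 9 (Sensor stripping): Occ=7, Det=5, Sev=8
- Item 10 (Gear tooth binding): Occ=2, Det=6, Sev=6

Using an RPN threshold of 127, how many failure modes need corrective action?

5

RPN = Severity × Occurrence × Detection:
  Item 2: 9 × 3 × 5 = 135
  Item 3: 7 × 3 × 9 = 189
  Item 4: 3 × 2 × 9 = 54
  Item 5: 7 × 2 × 2 = 28
  Item 6: 6 × 7 × 3 = 126
  Item 7: 10 × 7 × 6 = 420
  Item 8: 6 × 6 × 9 = 324
  Item 9: 8 × 7 × 5 = 280
  Item 10: 6 × 2 × 6 = 72
Modes with RPN ≥ 127: Item 2 (135), Item 3 (189), Item 7 (420), Item 8 (324), Item 9 (280) → 5.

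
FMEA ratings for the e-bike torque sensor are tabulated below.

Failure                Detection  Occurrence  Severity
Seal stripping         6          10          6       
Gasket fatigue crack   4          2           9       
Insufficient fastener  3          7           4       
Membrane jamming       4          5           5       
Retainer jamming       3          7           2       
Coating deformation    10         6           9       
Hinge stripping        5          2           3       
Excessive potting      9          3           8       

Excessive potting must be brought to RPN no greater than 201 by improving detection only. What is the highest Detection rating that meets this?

8

Excessive potting: S=8, O=3, D=9 → current RPN = 216.
Fixed product = 24. Need 24 × D ≤ 201, so D ≤ 201/24 = 8.38.
Maximum integer Detection rating = 8 (gives RPN 192; D=9 would give 216 > 201).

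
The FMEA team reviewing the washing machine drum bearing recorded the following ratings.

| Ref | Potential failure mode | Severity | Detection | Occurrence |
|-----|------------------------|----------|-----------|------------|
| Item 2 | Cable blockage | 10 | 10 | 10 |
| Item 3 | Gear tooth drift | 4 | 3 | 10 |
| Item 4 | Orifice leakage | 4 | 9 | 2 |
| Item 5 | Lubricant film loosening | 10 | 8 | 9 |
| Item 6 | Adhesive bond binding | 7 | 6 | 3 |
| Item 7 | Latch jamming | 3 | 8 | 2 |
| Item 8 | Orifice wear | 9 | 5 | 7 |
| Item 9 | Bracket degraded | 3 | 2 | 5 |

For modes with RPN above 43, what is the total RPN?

RPN = Severity × Occurrence × Detection:
  Item 2: 10 × 10 × 10 = 1000
  Item 3: 4 × 10 × 3 = 120
  Item 4: 4 × 2 × 9 = 72
  Item 5: 10 × 9 × 8 = 720
  Item 6: 7 × 3 × 6 = 126
  Item 7: 3 × 2 × 8 = 48
  Item 8: 9 × 7 × 5 = 315
  Item 9: 3 × 5 × 2 = 30
RPN > 43: Item 2 (1000), Item 3 (120), Item 4 (72), Item 5 (720), Item 6 (126), Item 7 (48), Item 8 (315).
Sum: 1000 + 120 + 72 + 720 + 126 + 48 + 315 = 2401.

2401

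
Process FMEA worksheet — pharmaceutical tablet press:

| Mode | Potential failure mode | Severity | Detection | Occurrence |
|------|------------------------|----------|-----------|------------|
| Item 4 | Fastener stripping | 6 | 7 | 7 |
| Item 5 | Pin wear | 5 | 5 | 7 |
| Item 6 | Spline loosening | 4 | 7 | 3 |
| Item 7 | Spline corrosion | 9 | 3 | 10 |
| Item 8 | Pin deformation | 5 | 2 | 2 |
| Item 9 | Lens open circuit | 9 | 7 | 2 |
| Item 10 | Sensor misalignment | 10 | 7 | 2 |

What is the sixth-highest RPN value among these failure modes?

RPN = Severity × Occurrence × Detection:
  Item 4: 6 × 7 × 7 = 294
  Item 5: 5 × 7 × 5 = 175
  Item 6: 4 × 3 × 7 = 84
  Item 7: 9 × 10 × 3 = 270
  Item 8: 5 × 2 × 2 = 20
  Item 9: 9 × 2 × 7 = 126
  Item 10: 10 × 2 × 7 = 140
Sorted descending: 294, 270, 175, 140, 126, 84, 20.
The sixth-highest RPN is 84 (Item 6).

84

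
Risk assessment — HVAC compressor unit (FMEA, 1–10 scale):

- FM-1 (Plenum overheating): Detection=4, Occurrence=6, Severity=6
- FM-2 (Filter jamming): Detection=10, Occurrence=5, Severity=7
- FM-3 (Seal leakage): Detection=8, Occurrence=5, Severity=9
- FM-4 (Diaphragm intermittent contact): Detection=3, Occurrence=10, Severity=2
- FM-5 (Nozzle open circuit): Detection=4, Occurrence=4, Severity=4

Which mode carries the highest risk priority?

RPN = Severity × Occurrence × Detection:
  FM-1: 6 × 6 × 4 = 144
  FM-2: 7 × 5 × 10 = 350
  FM-3: 9 × 5 × 8 = 360
  FM-4: 2 × 10 × 3 = 60
  FM-5: 4 × 4 × 4 = 64
Highest RPN is 360 → FM-3.

FM-3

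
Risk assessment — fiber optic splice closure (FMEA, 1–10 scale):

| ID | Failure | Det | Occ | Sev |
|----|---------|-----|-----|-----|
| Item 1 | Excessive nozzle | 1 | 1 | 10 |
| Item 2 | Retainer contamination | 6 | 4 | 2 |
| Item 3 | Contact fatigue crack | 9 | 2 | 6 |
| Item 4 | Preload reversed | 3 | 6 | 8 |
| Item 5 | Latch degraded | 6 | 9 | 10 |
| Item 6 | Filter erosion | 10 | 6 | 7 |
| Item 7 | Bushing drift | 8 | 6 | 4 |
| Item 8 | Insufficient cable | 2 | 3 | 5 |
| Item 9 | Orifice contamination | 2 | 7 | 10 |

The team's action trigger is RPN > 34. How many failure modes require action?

7

RPN = Severity × Occurrence × Detection:
  Item 1: 10 × 1 × 1 = 10
  Item 2: 2 × 4 × 6 = 48
  Item 3: 6 × 2 × 9 = 108
  Item 4: 8 × 6 × 3 = 144
  Item 5: 10 × 9 × 6 = 540
  Item 6: 7 × 6 × 10 = 420
  Item 7: 4 × 6 × 8 = 192
  Item 8: 5 × 3 × 2 = 30
  Item 9: 10 × 7 × 2 = 140
Modes with RPN > 34: Item 2 (48), Item 3 (108), Item 4 (144), Item 5 (540), Item 6 (420), Item 7 (192), Item 9 (140) → 7.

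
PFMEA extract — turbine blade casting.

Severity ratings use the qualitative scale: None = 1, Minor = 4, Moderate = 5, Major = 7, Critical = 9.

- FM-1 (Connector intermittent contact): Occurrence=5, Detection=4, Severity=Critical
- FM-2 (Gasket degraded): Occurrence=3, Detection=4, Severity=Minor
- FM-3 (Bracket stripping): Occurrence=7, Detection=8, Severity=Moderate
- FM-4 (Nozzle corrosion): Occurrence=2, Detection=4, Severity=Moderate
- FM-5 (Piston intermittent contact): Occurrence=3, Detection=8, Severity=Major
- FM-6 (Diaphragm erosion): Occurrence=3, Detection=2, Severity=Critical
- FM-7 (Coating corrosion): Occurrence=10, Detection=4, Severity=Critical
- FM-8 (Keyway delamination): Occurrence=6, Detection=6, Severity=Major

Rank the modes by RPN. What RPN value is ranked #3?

RPN = Severity × Occurrence × Detection:
  FM-1: 9 × 5 × 4 = 180
  FM-2: 4 × 3 × 4 = 48
  FM-3: 5 × 7 × 8 = 280
  FM-4: 5 × 2 × 4 = 40
  FM-5: 7 × 3 × 8 = 168
  FM-6: 9 × 3 × 2 = 54
  FM-7: 9 × 10 × 4 = 360
  FM-8: 7 × 6 × 6 = 252
Sorted descending: 360, 280, 252, 180, 168, 54, 48, 40.
The third-highest RPN is 252 (FM-8).

252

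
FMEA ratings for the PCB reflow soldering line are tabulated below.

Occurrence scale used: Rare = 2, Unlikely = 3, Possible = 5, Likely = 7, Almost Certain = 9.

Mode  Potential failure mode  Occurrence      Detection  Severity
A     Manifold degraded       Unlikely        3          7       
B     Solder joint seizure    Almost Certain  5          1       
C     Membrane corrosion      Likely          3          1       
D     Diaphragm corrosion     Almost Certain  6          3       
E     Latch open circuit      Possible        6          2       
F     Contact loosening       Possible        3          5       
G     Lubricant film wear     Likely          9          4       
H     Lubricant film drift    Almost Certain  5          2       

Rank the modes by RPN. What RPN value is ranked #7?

45

RPN = Severity × Occurrence × Detection:
  A: 7 × 3 × 3 = 63
  B: 1 × 9 × 5 = 45
  C: 1 × 7 × 3 = 21
  D: 3 × 9 × 6 = 162
  E: 2 × 5 × 6 = 60
  F: 5 × 5 × 3 = 75
  G: 4 × 7 × 9 = 252
  H: 2 × 9 × 5 = 90
Sorted descending: 252, 162, 90, 75, 63, 60, 45, 21.
The seventh-highest RPN is 45 (B).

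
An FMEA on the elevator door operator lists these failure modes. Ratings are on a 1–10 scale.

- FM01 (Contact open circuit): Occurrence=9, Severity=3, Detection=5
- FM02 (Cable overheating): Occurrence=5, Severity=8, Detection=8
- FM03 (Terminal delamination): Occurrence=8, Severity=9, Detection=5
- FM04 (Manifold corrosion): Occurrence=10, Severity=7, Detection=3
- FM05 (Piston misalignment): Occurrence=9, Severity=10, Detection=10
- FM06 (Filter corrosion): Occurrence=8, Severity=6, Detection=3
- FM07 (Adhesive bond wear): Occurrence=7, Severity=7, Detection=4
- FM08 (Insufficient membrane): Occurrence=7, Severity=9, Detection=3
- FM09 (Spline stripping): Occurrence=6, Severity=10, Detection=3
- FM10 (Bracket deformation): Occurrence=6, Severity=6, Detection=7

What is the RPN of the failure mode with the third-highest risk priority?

RPN = Severity × Occurrence × Detection:
  FM01: 3 × 9 × 5 = 135
  FM02: 8 × 5 × 8 = 320
  FM03: 9 × 8 × 5 = 360
  FM04: 7 × 10 × 3 = 210
  FM05: 10 × 9 × 10 = 900
  FM06: 6 × 8 × 3 = 144
  FM07: 7 × 7 × 4 = 196
  FM08: 9 × 7 × 3 = 189
  FM09: 10 × 6 × 3 = 180
  FM10: 6 × 6 × 7 = 252
Sorted descending: 900, 360, 320, 252, 210, 196, 189, 180, 144, 135.
The third-highest RPN is 320 (FM02).

320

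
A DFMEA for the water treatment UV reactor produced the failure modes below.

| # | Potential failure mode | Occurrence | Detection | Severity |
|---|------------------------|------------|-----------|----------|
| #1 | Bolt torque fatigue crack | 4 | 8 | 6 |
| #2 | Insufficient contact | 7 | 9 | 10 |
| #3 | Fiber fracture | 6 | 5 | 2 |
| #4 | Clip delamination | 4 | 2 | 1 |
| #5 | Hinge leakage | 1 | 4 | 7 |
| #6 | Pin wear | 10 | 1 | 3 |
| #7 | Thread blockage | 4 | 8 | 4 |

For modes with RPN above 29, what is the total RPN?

1040

RPN = Severity × Occurrence × Detection:
  #1: 6 × 4 × 8 = 192
  #2: 10 × 7 × 9 = 630
  #3: 2 × 6 × 5 = 60
  #4: 1 × 4 × 2 = 8
  #5: 7 × 1 × 4 = 28
  #6: 3 × 10 × 1 = 30
  #7: 4 × 4 × 8 = 128
RPN > 29: #1 (192), #2 (630), #3 (60), #6 (30), #7 (128).
Sum: 192 + 630 + 60 + 30 + 128 = 1040.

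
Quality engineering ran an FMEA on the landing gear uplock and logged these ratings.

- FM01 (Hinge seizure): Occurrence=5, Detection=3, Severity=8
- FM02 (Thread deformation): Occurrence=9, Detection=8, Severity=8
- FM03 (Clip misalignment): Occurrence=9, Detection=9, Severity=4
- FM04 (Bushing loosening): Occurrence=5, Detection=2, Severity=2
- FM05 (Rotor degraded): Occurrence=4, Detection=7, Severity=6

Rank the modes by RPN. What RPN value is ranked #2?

324

RPN = Severity × Occurrence × Detection:
  FM01: 8 × 5 × 3 = 120
  FM02: 8 × 9 × 8 = 576
  FM03: 4 × 9 × 9 = 324
  FM04: 2 × 5 × 2 = 20
  FM05: 6 × 4 × 7 = 168
Sorted descending: 576, 324, 168, 120, 20.
The second-highest RPN is 324 (FM03).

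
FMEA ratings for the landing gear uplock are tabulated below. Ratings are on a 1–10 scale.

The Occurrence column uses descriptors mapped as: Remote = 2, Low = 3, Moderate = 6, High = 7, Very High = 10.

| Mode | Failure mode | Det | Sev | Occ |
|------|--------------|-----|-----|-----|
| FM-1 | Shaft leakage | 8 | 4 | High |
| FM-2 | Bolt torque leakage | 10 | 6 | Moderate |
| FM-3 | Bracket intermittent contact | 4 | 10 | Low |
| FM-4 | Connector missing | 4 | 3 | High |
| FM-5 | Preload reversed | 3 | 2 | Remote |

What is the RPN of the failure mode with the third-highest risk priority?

120

RPN = Severity × Occurrence × Detection:
  FM-1: 4 × 7 × 8 = 224
  FM-2: 6 × 6 × 10 = 360
  FM-3: 10 × 3 × 4 = 120
  FM-4: 3 × 7 × 4 = 84
  FM-5: 2 × 2 × 3 = 12
Sorted descending: 360, 224, 120, 84, 12.
The third-highest RPN is 120 (FM-3).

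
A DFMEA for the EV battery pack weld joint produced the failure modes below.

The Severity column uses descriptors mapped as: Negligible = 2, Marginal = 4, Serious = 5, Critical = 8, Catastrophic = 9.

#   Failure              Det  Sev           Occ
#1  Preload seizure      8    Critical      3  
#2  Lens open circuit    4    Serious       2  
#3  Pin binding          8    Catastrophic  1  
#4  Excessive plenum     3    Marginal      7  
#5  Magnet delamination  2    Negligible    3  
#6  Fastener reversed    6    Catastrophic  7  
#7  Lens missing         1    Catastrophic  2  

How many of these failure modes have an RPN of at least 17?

RPN = Severity × Occurrence × Detection:
  #1: 8 × 3 × 8 = 192
  #2: 5 × 2 × 4 = 40
  #3: 9 × 1 × 8 = 72
  #4: 4 × 7 × 3 = 84
  #5: 2 × 3 × 2 = 12
  #6: 9 × 7 × 6 = 378
  #7: 9 × 2 × 1 = 18
Modes with RPN ≥ 17: #1 (192), #2 (40), #3 (72), #4 (84), #6 (378), #7 (18) → 6.

6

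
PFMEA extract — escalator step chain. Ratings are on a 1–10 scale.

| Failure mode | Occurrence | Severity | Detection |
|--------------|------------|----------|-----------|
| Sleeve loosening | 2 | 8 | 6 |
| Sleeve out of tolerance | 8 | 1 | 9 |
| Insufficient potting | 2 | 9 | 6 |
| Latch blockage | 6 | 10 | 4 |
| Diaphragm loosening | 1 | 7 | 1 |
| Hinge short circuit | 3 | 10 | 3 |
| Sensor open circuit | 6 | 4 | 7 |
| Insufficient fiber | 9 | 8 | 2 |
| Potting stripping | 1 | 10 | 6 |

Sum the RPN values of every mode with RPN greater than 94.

RPN = Severity × Occurrence × Detection:
  Sleeve loosening: 8 × 2 × 6 = 96
  Sleeve out of tolerance: 1 × 8 × 9 = 72
  Insufficient potting: 9 × 2 × 6 = 108
  Latch blockage: 10 × 6 × 4 = 240
  Diaphragm loosening: 7 × 1 × 1 = 7
  Hinge short circuit: 10 × 3 × 3 = 90
  Sensor open circuit: 4 × 6 × 7 = 168
  Insufficient fiber: 8 × 9 × 2 = 144
  Potting stripping: 10 × 1 × 6 = 60
RPN > 94: Sleeve loosening (96), Insufficient potting (108), Latch blockage (240), Sensor open circuit (168), Insufficient fiber (144).
Sum: 96 + 108 + 240 + 168 + 144 = 756.

756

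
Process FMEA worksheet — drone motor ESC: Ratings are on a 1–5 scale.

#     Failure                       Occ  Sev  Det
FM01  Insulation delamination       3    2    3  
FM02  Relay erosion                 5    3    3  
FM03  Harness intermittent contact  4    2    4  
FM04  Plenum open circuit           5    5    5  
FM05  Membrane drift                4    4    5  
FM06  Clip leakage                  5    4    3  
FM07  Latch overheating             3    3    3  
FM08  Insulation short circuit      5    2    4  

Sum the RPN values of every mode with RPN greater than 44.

310

RPN = Severity × Occurrence × Detection:
  FM01: 2 × 3 × 3 = 18
  FM02: 3 × 5 × 3 = 45
  FM03: 2 × 4 × 4 = 32
  FM04: 5 × 5 × 5 = 125
  FM05: 4 × 4 × 5 = 80
  FM06: 4 × 5 × 3 = 60
  FM07: 3 × 3 × 3 = 27
  FM08: 2 × 5 × 4 = 40
RPN > 44: FM02 (45), FM04 (125), FM05 (80), FM06 (60).
Sum: 45 + 125 + 80 + 60 = 310.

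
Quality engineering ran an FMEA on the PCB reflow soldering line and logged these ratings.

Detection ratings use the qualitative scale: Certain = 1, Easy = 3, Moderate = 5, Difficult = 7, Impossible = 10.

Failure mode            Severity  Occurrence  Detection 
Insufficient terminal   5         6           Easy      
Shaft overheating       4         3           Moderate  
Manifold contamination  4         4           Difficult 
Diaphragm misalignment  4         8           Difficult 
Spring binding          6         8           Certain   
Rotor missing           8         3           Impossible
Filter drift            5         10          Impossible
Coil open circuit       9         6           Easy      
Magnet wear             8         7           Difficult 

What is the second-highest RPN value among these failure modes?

RPN = Severity × Occurrence × Detection:
  Insufficient terminal: 5 × 6 × 3 = 90
  Shaft overheating: 4 × 3 × 5 = 60
  Manifold contamination: 4 × 4 × 7 = 112
  Diaphragm misalignment: 4 × 8 × 7 = 224
  Spring binding: 6 × 8 × 1 = 48
  Rotor missing: 8 × 3 × 10 = 240
  Filter drift: 5 × 10 × 10 = 500
  Coil open circuit: 9 × 6 × 3 = 162
  Magnet wear: 8 × 7 × 7 = 392
Sorted descending: 500, 392, 240, 224, 162, 112, 90, 60, 48.
The second-highest RPN is 392 (Magnet wear).

392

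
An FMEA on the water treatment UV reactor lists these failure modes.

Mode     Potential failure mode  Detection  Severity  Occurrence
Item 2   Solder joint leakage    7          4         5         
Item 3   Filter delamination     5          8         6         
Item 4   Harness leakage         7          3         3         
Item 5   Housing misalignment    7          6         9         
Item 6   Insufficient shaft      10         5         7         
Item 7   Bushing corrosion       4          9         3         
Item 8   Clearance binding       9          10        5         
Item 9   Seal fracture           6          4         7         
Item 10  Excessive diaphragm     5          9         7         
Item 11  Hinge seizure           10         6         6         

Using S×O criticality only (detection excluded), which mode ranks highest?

Item 10

Criticality = Severity × Occurrence:
  Item 2: 4 × 5 = 20
  Item 3: 8 × 6 = 48
  Item 4: 3 × 3 = 9
  Item 5: 6 × 9 = 54
  Item 6: 5 × 7 = 35
  Item 7: 9 × 3 = 27
  Item 8: 10 × 5 = 50
  Item 9: 4 × 7 = 28
  Item 10: 9 × 7 = 63
  Item 11: 6 × 6 = 36
Highest criticality is 63 → Item 10.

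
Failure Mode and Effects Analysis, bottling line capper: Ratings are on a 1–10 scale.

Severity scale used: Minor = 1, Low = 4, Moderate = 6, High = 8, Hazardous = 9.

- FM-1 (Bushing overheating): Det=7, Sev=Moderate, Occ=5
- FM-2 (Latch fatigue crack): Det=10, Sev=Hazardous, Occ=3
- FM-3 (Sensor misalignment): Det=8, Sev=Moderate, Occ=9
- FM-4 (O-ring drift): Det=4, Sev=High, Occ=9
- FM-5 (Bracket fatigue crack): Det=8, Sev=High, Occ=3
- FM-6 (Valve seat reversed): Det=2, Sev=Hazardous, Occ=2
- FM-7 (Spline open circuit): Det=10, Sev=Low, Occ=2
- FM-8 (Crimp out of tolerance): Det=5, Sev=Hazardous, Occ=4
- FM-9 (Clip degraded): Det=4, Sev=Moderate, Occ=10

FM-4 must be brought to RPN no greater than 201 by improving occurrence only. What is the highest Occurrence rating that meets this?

6

FM-4: S=8, O=9, D=4 → current RPN = 288.
Fixed product = 32. Need 32 × O ≤ 201, so O ≤ 201/32 = 6.28.
Maximum integer Occurrence rating = 6 (gives RPN 192; O=7 would give 224 > 201).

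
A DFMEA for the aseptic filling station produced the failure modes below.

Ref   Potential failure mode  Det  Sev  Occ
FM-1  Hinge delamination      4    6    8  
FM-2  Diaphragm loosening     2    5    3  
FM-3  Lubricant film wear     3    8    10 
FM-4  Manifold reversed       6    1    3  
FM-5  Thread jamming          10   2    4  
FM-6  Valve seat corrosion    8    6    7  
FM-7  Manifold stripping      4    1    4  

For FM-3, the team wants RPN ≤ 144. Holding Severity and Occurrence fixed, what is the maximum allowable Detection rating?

1

FM-3: S=8, O=10, D=3 → current RPN = 240.
Fixed product = 80. Need 80 × D ≤ 144, so D ≤ 144/80 = 1.80.
Maximum integer Detection rating = 1 (gives RPN 80; D=2 would give 160 > 144).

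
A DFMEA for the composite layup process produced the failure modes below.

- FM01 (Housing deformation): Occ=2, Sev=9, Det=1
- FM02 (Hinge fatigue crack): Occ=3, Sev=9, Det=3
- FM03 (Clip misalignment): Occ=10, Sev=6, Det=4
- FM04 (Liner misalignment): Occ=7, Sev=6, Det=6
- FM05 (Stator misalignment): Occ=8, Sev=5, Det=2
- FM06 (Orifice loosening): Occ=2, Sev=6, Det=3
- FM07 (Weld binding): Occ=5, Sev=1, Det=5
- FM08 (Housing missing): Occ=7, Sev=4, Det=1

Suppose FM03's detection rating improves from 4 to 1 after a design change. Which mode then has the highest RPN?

FM04

RPN = Severity × Occurrence × Detection:
  FM01: 9 × 2 × 1 = 18
  FM02: 9 × 3 × 3 = 81
  FM03: 6 × 10 × 4 = 240
  FM04: 6 × 7 × 6 = 252
  FM05: 5 × 8 × 2 = 80
  FM06: 6 × 2 × 3 = 36
  FM07: 1 × 5 × 5 = 25
  FM08: 4 × 7 × 1 = 28
After action: FM03 → 6 × 10 × 1 = 60.
Revised RPNs: FM04=252, FM02=81, FM05=80, FM03=60, FM06=36, FM08=28, FM07=25, FM01=18.
Highest is now FM04 (252).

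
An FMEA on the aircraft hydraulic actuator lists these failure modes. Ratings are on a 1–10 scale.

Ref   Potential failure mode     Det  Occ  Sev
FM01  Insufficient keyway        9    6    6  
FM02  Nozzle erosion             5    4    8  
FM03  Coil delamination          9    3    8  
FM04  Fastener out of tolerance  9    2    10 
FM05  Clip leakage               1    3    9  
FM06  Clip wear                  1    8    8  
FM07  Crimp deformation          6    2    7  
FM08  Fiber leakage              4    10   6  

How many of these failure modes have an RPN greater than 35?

7

RPN = Severity × Occurrence × Detection:
  FM01: 6 × 6 × 9 = 324
  FM02: 8 × 4 × 5 = 160
  FM03: 8 × 3 × 9 = 216
  FM04: 10 × 2 × 9 = 180
  FM05: 9 × 3 × 1 = 27
  FM06: 8 × 8 × 1 = 64
  FM07: 7 × 2 × 6 = 84
  FM08: 6 × 10 × 4 = 240
Modes with RPN > 35: FM01 (324), FM02 (160), FM03 (216), FM04 (180), FM06 (64), FM07 (84), FM08 (240) → 7.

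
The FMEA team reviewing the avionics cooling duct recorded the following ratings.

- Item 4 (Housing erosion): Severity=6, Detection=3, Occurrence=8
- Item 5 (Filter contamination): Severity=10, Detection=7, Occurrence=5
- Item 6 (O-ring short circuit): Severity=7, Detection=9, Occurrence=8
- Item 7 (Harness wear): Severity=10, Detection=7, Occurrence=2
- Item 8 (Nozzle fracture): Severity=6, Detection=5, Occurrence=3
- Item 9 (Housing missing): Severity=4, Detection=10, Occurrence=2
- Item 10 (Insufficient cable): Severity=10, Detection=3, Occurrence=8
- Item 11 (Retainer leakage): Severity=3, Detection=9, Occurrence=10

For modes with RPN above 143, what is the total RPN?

RPN = Severity × Occurrence × Detection:
  Item 4: 6 × 8 × 3 = 144
  Item 5: 10 × 5 × 7 = 350
  Item 6: 7 × 8 × 9 = 504
  Item 7: 10 × 2 × 7 = 140
  Item 8: 6 × 3 × 5 = 90
  Item 9: 4 × 2 × 10 = 80
  Item 10: 10 × 8 × 3 = 240
  Item 11: 3 × 10 × 9 = 270
RPN > 143: Item 4 (144), Item 5 (350), Item 6 (504), Item 10 (240), Item 11 (270).
Sum: 144 + 350 + 504 + 240 + 270 = 1508.

1508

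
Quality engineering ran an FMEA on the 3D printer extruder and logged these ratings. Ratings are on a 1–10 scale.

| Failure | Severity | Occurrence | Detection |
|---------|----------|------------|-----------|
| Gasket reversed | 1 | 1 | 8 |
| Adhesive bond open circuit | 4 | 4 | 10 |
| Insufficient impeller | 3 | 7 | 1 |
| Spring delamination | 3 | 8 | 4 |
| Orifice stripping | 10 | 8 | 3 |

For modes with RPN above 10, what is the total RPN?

RPN = Severity × Occurrence × Detection:
  Gasket reversed: 1 × 1 × 8 = 8
  Adhesive bond open circuit: 4 × 4 × 10 = 160
  Insufficient impeller: 3 × 7 × 1 = 21
  Spring delamination: 3 × 8 × 4 = 96
  Orifice stripping: 10 × 8 × 3 = 240
RPN > 10: Adhesive bond open circuit (160), Insufficient impeller (21), Spring delamination (96), Orifice stripping (240).
Sum: 160 + 21 + 96 + 240 = 517.

517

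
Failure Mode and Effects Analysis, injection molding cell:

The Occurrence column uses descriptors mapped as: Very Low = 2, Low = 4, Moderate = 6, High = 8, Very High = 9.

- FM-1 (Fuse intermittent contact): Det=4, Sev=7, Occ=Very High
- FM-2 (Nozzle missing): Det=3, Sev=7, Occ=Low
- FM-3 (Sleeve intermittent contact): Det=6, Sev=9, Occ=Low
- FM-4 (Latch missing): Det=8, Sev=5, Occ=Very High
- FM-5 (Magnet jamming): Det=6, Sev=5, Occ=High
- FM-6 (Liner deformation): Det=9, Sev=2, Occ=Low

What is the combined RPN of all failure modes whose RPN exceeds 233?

852

RPN = Severity × Occurrence × Detection:
  FM-1: 7 × 9 × 4 = 252
  FM-2: 7 × 4 × 3 = 84
  FM-3: 9 × 4 × 6 = 216
  FM-4: 5 × 9 × 8 = 360
  FM-5: 5 × 8 × 6 = 240
  FM-6: 2 × 4 × 9 = 72
RPN > 233: FM-1 (252), FM-4 (360), FM-5 (240).
Sum: 252 + 360 + 240 = 852.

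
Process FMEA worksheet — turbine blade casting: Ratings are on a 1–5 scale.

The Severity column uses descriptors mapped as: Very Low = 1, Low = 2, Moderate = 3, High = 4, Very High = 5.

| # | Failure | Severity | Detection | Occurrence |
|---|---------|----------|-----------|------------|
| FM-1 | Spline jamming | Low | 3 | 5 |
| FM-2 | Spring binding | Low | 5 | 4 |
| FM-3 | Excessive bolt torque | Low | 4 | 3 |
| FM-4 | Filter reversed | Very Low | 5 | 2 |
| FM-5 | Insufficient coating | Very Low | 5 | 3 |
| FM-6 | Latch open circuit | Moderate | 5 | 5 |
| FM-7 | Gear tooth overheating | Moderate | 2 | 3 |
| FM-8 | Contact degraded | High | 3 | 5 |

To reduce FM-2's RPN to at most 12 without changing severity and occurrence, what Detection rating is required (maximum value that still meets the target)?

FM-2: S=2, O=4, D=5 → current RPN = 40.
Fixed product = 8. Need 8 × D ≤ 12, so D ≤ 12/8 = 1.50.
Maximum integer Detection rating = 1 (gives RPN 8; D=2 would give 16 > 12).

1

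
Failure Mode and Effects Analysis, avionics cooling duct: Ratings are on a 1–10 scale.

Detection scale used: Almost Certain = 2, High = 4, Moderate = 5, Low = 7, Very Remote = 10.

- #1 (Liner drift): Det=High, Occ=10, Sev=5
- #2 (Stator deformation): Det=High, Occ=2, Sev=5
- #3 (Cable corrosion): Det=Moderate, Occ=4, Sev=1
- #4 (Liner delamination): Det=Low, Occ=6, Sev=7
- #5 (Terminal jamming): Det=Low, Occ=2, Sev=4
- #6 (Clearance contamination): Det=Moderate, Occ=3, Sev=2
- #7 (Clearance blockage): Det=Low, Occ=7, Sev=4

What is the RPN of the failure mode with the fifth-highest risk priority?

40

RPN = Severity × Occurrence × Detection:
  #1: 5 × 10 × 4 = 200
  #2: 5 × 2 × 4 = 40
  #3: 1 × 4 × 5 = 20
  #4: 7 × 6 × 7 = 294
  #5: 4 × 2 × 7 = 56
  #6: 2 × 3 × 5 = 30
  #7: 4 × 7 × 7 = 196
Sorted descending: 294, 200, 196, 56, 40, 30, 20.
The fifth-highest RPN is 40 (#2).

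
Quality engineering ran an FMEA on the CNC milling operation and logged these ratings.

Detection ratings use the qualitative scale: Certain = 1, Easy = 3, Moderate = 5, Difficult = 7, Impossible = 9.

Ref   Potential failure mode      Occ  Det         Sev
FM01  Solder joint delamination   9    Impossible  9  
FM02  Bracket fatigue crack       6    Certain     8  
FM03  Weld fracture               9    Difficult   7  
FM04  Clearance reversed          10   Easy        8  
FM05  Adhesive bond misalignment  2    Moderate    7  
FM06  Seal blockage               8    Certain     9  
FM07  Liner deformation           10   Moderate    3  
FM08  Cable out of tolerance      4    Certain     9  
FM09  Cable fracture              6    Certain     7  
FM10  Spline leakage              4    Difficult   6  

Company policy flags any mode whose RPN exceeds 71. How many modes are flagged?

6

RPN = Severity × Occurrence × Detection:
  FM01: 9 × 9 × 9 = 729
  FM02: 8 × 6 × 1 = 48
  FM03: 7 × 9 × 7 = 441
  FM04: 8 × 10 × 3 = 240
  FM05: 7 × 2 × 5 = 70
  FM06: 9 × 8 × 1 = 72
  FM07: 3 × 10 × 5 = 150
  FM08: 9 × 4 × 1 = 36
  FM09: 7 × 6 × 1 = 42
  FM10: 6 × 4 × 7 = 168
Modes with RPN > 71: FM01 (729), FM03 (441), FM04 (240), FM06 (72), FM07 (150), FM10 (168) → 6.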